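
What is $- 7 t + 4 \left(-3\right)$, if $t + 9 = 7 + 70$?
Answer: $-488$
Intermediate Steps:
$t = 68$ ($t = -9 + \left(7 + 70\right) = -9 + 77 = 68$)
$- 7 t + 4 \left(-3\right) = \left(-7\right) 68 + 4 \left(-3\right) = -476 - 12 = -488$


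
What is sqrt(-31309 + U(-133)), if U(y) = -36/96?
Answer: 5*I*sqrt(20038)/4 ≈ 176.94*I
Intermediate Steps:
U(y) = -3/8 (U(y) = -36*1/96 = -3/8)
sqrt(-31309 + U(-133)) = sqrt(-31309 - 3/8) = sqrt(-250475/8) = 5*I*sqrt(20038)/4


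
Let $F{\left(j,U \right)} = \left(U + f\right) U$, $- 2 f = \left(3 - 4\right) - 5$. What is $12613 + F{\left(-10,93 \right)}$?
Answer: $21541$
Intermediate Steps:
$f = 3$ ($f = - \frac{\left(3 - 4\right) - 5}{2} = - \frac{-1 - 5}{2} = \left(- \frac{1}{2}\right) \left(-6\right) = 3$)
$F{\left(j,U \right)} = U \left(3 + U\right)$ ($F{\left(j,U \right)} = \left(U + 3\right) U = \left(3 + U\right) U = U \left(3 + U\right)$)
$12613 + F{\left(-10,93 \right)} = 12613 + 93 \left(3 + 93\right) = 12613 + 93 \cdot 96 = 12613 + 8928 = 21541$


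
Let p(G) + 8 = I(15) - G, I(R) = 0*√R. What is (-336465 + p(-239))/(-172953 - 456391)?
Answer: 168117/314672 ≈ 0.53426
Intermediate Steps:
I(R) = 0
p(G) = -8 - G (p(G) = -8 + (0 - G) = -8 - G)
(-336465 + p(-239))/(-172953 - 456391) = (-336465 + (-8 - 1*(-239)))/(-172953 - 456391) = (-336465 + (-8 + 239))/(-629344) = (-336465 + 231)*(-1/629344) = -336234*(-1/629344) = 168117/314672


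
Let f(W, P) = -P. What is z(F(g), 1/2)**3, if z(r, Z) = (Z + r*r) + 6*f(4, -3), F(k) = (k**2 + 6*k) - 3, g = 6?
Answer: 873448663879/8 ≈ 1.0918e+11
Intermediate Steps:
F(k) = -3 + k**2 + 6*k
z(r, Z) = 18 + Z + r**2 (z(r, Z) = (Z + r*r) + 6*(-1*(-3)) = (Z + r**2) + 6*3 = (Z + r**2) + 18 = 18 + Z + r**2)
z(F(g), 1/2)**3 = (18 + 1/2 + (-3 + 6**2 + 6*6)**2)**3 = (18 + 1/2 + (-3 + 36 + 36)**2)**3 = (18 + 1/2 + 69**2)**3 = (18 + 1/2 + 4761)**3 = (9559/2)**3 = 873448663879/8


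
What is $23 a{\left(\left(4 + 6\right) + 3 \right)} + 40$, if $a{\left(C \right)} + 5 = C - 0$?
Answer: $224$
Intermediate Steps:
$a{\left(C \right)} = -5 + C$ ($a{\left(C \right)} = -5 + \left(C - 0\right) = -5 + \left(C + 0\right) = -5 + C$)
$23 a{\left(\left(4 + 6\right) + 3 \right)} + 40 = 23 \left(-5 + \left(\left(4 + 6\right) + 3\right)\right) + 40 = 23 \left(-5 + \left(10 + 3\right)\right) + 40 = 23 \left(-5 + 13\right) + 40 = 23 \cdot 8 + 40 = 184 + 40 = 224$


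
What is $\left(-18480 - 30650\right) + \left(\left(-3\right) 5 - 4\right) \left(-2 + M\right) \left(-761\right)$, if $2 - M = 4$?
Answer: $-106966$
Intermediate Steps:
$M = -2$ ($M = 2 - 4 = -2$)
$\left(-18480 - 30650\right) + \left(\left(-3\right) 5 - 4\right) \left(-2 + M\right) \left(-761\right) = \left(-18480 - 30650\right) + \left(\left(-3\right) 5 - 4\right) \left(-2 - 2\right) \left(-761\right) = -49130 + \left(-15 - 4\right) \left(-4\right) \left(-761\right) = -49130 + \left(-19\right) \left(-4\right) \left(-761\right) = -49130 + 76 \left(-761\right) = -49130 - 57836 = -106966$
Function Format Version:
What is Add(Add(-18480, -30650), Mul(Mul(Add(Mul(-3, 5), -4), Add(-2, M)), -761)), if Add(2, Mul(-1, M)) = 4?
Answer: -106966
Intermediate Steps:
M = -2 (M = Add(2, Mul(-1, 4)) = Add(2, -4) = -2)
Add(Add(-18480, -30650), Mul(Mul(Add(Mul(-3, 5), -4), Add(-2, M)), -761)) = Add(Add(-18480, -30650), Mul(Mul(Add(Mul(-3, 5), -4), Add(-2, -2)), -761)) = Add(-49130, Mul(Mul(Add(-15, -4), -4), -761)) = Add(-49130, Mul(Mul(-19, -4), -761)) = Add(-49130, Mul(76, -761)) = Add(-49130, -57836) = -106966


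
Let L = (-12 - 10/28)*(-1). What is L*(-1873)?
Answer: -324029/14 ≈ -23145.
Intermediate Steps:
L = 173/14 (L = (-12 - 10*1/28)*(-1) = (-12 - 5/14)*(-1) = -173/14*(-1) = 173/14 ≈ 12.357)
L*(-1873) = (173/14)*(-1873) = -324029/14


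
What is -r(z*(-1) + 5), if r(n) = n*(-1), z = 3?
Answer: 2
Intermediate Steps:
r(n) = -n
-r(z*(-1) + 5) = -(-1)*(3*(-1) + 5) = -(-1)*(-3 + 5) = -(-1)*2 = -1*(-2) = 2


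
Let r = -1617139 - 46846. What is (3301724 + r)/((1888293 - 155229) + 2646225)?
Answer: 545913/1459763 ≈ 0.37397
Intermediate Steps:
r = -1663985
(3301724 + r)/((1888293 - 155229) + 2646225) = (3301724 - 1663985)/((1888293 - 155229) + 2646225) = 1637739/(1733064 + 2646225) = 1637739/4379289 = 1637739*(1/4379289) = 545913/1459763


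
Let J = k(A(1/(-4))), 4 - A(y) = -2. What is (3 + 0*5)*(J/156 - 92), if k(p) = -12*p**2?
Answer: -3696/13 ≈ -284.31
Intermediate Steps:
A(y) = 6 (A(y) = 4 - 1*(-2) = 4 + 2 = 6)
J = -432 (J = -12*6**2 = -12*36 = -432)
(3 + 0*5)*(J/156 - 92) = (3 + 0*5)*(-432/156 - 92) = (3 + 0)*(-432*1/156 - 92) = 3*(-36/13 - 92) = 3*(-1232/13) = -3696/13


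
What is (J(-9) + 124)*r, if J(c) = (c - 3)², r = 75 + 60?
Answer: 36180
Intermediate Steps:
r = 135
J(c) = (-3 + c)²
(J(-9) + 124)*r = ((-3 - 9)² + 124)*135 = ((-12)² + 124)*135 = (144 + 124)*135 = 268*135 = 36180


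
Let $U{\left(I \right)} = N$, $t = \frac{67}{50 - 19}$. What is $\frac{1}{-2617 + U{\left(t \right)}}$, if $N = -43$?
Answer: $- \frac{1}{2660} \approx -0.00037594$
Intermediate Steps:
$t = \frac{67}{31} \approx 2.1613$
$U{\left(I \right)} = -43$
$\frac{1}{-2617 + U{\left(t \right)}} = \frac{1}{-2617 - 43} = \frac{1}{-2660} = - \frac{1}{2660}$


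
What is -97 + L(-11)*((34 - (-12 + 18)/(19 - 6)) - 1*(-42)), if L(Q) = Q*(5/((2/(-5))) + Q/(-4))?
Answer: 16009/2 ≈ 8004.5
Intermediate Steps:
L(Q) = Q*(-25/2 - Q/4) (L(Q) = Q*(5/((2*(-⅕))) + Q*(-¼)) = Q*(5/(-⅖) - Q/4) = Q*(5*(-5/2) - Q/4) = Q*(-25/2 - Q/4))
-97 + L(-11)*((34 - (-12 + 18)/(19 - 6)) - 1*(-42)) = -97 + (-¼*(-11)*(50 - 11))*((34 - (-12 + 18)/(19 - 6)) - 1*(-42)) = -97 + (-¼*(-11)*39)*((34 - 6/13) + 42) = -97 + 429*((34 - 6/13) + 42)/4 = -97 + 429*(436/13 + 42)/4 = -97 + (429/4)*(982/13) = -97 + 16203/2 = 16009/2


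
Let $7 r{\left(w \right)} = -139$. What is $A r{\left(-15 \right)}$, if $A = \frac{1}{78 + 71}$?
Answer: $- \frac{139}{1043} \approx -0.13327$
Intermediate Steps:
$r{\left(w \right)} = - \frac{139}{7}$ ($r{\left(w \right)} = \frac{1}{7} \left(-139\right) = - \frac{139}{7}$)
$A = \frac{1}{149} \approx 0.0067114$
$A r{\left(-15 \right)} = \frac{1}{149} \left(- \frac{139}{7}\right) = - \frac{139}{1043}$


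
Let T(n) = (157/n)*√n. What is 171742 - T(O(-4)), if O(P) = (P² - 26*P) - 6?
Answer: 171742 - 157*√114/114 ≈ 1.7173e+5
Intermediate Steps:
O(P) = -6 + P² - 26*P
T(n) = 157/√n
171742 - T(O(-4)) = 171742 - 157/√(-6 + (-4)² - 26*(-4)) = 171742 - 157/√(-6 + 16 + 104) = 171742 - 157/√114 = 171742 - 157*√114/114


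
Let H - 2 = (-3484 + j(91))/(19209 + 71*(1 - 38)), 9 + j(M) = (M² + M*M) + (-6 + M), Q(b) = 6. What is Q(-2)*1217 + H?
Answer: 60564041/8291 ≈ 7304.8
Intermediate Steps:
j(M) = -15 + M + 2*M² (j(M) = -9 + ((M² + M*M) + (-6 + M)) = -9 + ((M² + M²) + (-6 + M)) = -9 + (2*M² + (-6 + M)) = -9 + (-6 + M + 2*M²) = -15 + M + 2*M²)
H = 23159/8291 (H = 2 + (-3484 + (-15 + 91 + 2*91²))/(19209 + 71*(1 - 38)) = 2 + (-3484 + (-15 + 91 + 2*8281))/(19209 + 71*(-37)) = 2 + (-3484 + (-15 + 91 + 16562))/(19209 - 2627) = 2 + (-3484 + 16638)/16582 = 2 + 13154*(1/16582) = 2 + 6577/8291 = 23159/8291 ≈ 2.7933)
Q(-2)*1217 + H = 6*1217 + 23159/8291 = 7302 + 23159/8291 = 60564041/8291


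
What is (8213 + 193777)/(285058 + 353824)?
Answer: 100995/319441 ≈ 0.31616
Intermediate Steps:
(8213 + 193777)/(285058 + 353824) = 201990/638882 = 201990*(1/638882) = 100995/319441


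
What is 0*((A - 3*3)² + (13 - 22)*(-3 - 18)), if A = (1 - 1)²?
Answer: 0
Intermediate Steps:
A = 0 (A = 0² = 0)
0*((A - 3*3)² + (13 - 22)*(-3 - 18)) = 0*((0 - 3*3)² + (13 - 22)*(-3 - 18)) = 0*((0 - 9)² - 9*(-21)) = 0*((-9)² + 189) = 0*(81 + 189) = 0*270 = 0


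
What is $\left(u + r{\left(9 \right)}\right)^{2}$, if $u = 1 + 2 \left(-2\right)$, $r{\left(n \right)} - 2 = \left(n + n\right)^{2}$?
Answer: $104329$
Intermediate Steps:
$r{\left(n \right)} = 2 + 4 n^{2}$ ($r{\left(n \right)} = 2 + \left(n + n\right)^{2} = 2 + \left(2 n\right)^{2} = 2 + 4 n^{2}$)
$u = -3$ ($u = 1 - 4 = -3$)
$\left(u + r{\left(9 \right)}\right)^{2} = \left(-3 + \left(2 + 4 \cdot 9^{2}\right)\right)^{2} = \left(-3 + \left(2 + 4 \cdot 81\right)\right)^{2} = \left(-3 + \left(2 + 324\right)\right)^{2} = \left(-3 + 326\right)^{2} = 323^{2} = 104329$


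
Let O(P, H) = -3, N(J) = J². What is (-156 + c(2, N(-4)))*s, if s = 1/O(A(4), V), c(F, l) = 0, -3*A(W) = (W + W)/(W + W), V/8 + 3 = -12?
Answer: 52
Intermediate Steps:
V = -120 (V = -24 + 8*(-12) = -24 - 96 = -120)
A(W) = -⅓ (A(W) = -(W + W)/(3*(W + W)) = -2*W/(3*(2*W)) = -2*W*1/(2*W)/3 = -⅓*1 = -⅓)
s = -⅓ (s = 1/(-3) = -⅓ ≈ -0.33333)
(-156 + c(2, N(-4)))*s = (-156 + 0)*(-⅓) = -156*(-⅓) = 52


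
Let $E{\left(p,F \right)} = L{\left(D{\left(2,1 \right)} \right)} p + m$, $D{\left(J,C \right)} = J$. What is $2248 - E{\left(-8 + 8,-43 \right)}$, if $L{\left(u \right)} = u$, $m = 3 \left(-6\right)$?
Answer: $2266$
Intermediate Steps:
$m = -18$
$E{\left(p,F \right)} = -18 + 2 p$ ($E{\left(p,F \right)} = 2 p - 18 = -18 + 2 p$)
$2248 - E{\left(-8 + 8,-43 \right)} = 2248 - \left(-18 + 2 \left(-8 + 8\right)\right) = 2248 - \left(-18 + 2 \cdot 0\right) = 2248 - \left(-18 + 0\right) = 2248 - -18 = 2248 + 18 = 2266$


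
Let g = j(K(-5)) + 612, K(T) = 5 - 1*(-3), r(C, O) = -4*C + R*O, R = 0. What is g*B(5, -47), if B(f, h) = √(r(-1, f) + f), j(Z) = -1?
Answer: 1833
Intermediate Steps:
r(C, O) = -4*C (r(C, O) = -4*C + 0*O = -4*C + 0 = -4*C)
K(T) = 8 (K(T) = 5 + 3 = 8)
B(f, h) = √(4 + f) (B(f, h) = √(-4*(-1) + f) = √(4 + f))
g = 611 (g = -1 + 612 = 611)
g*B(5, -47) = 611*√(4 + 5) = 611*√9 = 611*3 = 1833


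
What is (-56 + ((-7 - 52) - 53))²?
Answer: 28224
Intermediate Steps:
(-56 + ((-7 - 52) - 53))² = (-56 + (-59 - 53))² = (-56 - 112)² = (-168)² = 28224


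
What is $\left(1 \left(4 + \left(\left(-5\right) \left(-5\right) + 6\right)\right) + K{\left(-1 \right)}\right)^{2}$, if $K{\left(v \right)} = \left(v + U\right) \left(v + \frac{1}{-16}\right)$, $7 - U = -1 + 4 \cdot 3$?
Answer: $\frac{416025}{256} \approx 1625.1$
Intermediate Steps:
$U = -4$ ($U = 7 - \left(-1 + 4 \cdot 3\right) = 7 - \left(-1 + 12\right) = 7 - 11 = -4$)
$K{\left(v \right)} = \left(-4 + v\right) \left(- \frac{1}{16} + v\right)$ ($K{\left(v \right)} = \left(v - 4\right) \left(v + \frac{1}{-16}\right) = \left(-4 + v\right) \left(v - \frac{1}{16}\right) = \left(-4 + v\right) \left(- \frac{1}{16} + v\right)$)
$\left(1 \left(4 + \left(\left(-5\right) \left(-5\right) + 6\right)\right) + K{\left(-1 \right)}\right)^{2} = \left(1 \left(4 + \left(\left(-5\right) \left(-5\right) + 6\right)\right) + \left(\frac{1}{4} + \left(-1\right)^{2} - - \frac{65}{16}\right)\right)^{2} = \left(1 \left(4 + \left(25 + 6\right)\right) + \left(\frac{1}{4} + 1 + \frac{65}{16}\right)\right)^{2} = \left(1 \left(4 + 31\right) + \frac{85}{16}\right)^{2} = \left(1 \cdot 35 + \frac{85}{16}\right)^{2} = \left(35 + \frac{85}{16}\right)^{2} = \left(\frac{645}{16}\right)^{2} = \frac{416025}{256}$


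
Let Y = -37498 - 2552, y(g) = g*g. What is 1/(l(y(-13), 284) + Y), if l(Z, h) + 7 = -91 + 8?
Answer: -1/40140 ≈ -2.4913e-5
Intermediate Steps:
y(g) = g**2
l(Z, h) = -90 (l(Z, h) = -7 + (-91 + 8) = -7 - 83 = -90)
Y = -40050
1/(l(y(-13), 284) + Y) = 1/(-90 - 40050) = 1/(-40140) = -1/40140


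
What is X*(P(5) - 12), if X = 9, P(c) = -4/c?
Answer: -576/5 ≈ -115.20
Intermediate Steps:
X*(P(5) - 12) = 9*(-4/5 - 12) = 9*(-4*⅕ - 12) = 9*(-⅘ - 12) = 9*(-64/5) = -576/5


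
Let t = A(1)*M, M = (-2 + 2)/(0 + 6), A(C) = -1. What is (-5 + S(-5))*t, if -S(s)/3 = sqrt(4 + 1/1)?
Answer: 0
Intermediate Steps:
M = 0 (M = 0/6 = 0*(1/6) = 0)
t = 0 (t = -1*0 = 0)
S(s) = -3*sqrt(5) (S(s) = -3*sqrt(4 + 1/1) = -3*sqrt(4 + 1) = -3*sqrt(5))
(-5 + S(-5))*t = (-5 - 3*sqrt(5))*0 = 0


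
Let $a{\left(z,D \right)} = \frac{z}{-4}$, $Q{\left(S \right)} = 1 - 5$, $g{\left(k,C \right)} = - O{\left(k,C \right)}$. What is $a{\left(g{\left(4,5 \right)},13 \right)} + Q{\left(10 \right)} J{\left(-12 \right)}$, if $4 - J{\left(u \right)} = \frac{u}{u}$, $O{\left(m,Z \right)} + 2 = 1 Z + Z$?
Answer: $-10$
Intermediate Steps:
$O{\left(m,Z \right)} = -2 + 2 Z$ ($O{\left(m,Z \right)} = -2 + \left(1 Z + Z\right) = -2 + \left(Z + Z\right) = -2 + 2 Z$)
$g{\left(k,C \right)} = 2 - 2 C$ ($g{\left(k,C \right)} = - (-2 + 2 C) = 2 - 2 C$)
$Q{\left(S \right)} = -4$
$J{\left(u \right)} = 3$ ($J{\left(u \right)} = 4 - \frac{u}{u} = 4 - 1 = 3$)
$a{\left(z,D \right)} = - \frac{z}{4}$ ($a{\left(z,D \right)} = z \left(- \frac{1}{4}\right) = - \frac{z}{4}$)
$a{\left(g{\left(4,5 \right)},13 \right)} + Q{\left(10 \right)} J{\left(-12 \right)} = - \frac{2 - 10}{4} - 12 = \left(- \frac{1}{4}\right) \left(-8\right) - 12 = 2 - 12 = -10$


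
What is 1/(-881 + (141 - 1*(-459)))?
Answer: -1/281 ≈ -0.0035587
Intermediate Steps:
1/(-881 + (141 - 1*(-459))) = 1/(-881 + (141 + 459)) = 1/(-881 + 600) = 1/(-281) = -1/281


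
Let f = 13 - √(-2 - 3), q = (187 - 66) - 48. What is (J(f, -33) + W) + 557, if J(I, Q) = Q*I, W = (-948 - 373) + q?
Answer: -1120 + 33*I*√5 ≈ -1120.0 + 73.79*I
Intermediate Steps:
q = 73 (q = 121 - 48 = 73)
f = 13 - I*√5 (f = 13 - √(-5) = 13 - I*√5 ≈ 13.0 - 2.2361*I)
W = -1248 (W = (-948 - 373) + 73 = -1321 + 73 = -1248)
J(I, Q) = I*Q
(J(f, -33) + W) + 557 = ((13 - I*√5)*(-33) - 1248) + 557 = ((-429 + 33*I*√5) - 1248) + 557 = (-1677 + 33*I*√5) + 557 = -1120 + 33*I*√5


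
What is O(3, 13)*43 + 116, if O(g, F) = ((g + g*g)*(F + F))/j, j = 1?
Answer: 13532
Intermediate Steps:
O(g, F) = 2*F*(g + g²) (O(g, F) = ((g + g*g)*(F + F))/1 = ((g + g²)*(2*F))*1 = (2*F*(g + g²))*1 = 2*F*(g + g²))
O(3, 13)*43 + 116 = (2*13*3*(1 + 3))*43 + 116 = (2*13*3*4)*43 + 116 = 312*43 + 116 = 13416 + 116 = 13532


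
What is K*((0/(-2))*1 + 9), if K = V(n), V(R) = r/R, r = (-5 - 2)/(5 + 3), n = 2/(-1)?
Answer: 63/16 ≈ 3.9375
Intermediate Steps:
n = -2 (n = 2*(-1) = -2)
r = -7/8 ≈ -0.87500
V(R) = -7/(8*R)
K = 7/16 (K = -7/8/(-2) = -7/8*(-½) = 7/16 ≈ 0.43750)
K*((0/(-2))*1 + 9) = 7*((0/(-2))*1 + 9)/16 = 7*(-½*0*1 + 9)/16 = 7*(0*1 + 9)/16 = 7*(0 + 9)/16 = (7/16)*9 = 63/16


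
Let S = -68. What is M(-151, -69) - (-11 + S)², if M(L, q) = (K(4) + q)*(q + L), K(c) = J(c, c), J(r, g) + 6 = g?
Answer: 9379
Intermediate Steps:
J(r, g) = -6 + g
K(c) = -6 + c
M(L, q) = (-2 + q)*(L + q) (M(L, q) = ((-6 + 4) + q)*(q + L) = (-2 + q)*(L + q))
M(-151, -69) - (-11 + S)² = ((-69)² - 2*(-151) - 2*(-69) - 151*(-69)) - (-11 - 68)² = (4761 + 302 + 138 + 10419) - 1*(-79)² = 15620 - 1*6241 = 15620 - 6241 = 9379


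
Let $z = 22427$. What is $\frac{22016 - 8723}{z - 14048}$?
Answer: $\frac{211}{133} \approx 1.5865$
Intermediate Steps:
$\frac{22016 - 8723}{z - 14048} = \frac{22016 - 8723}{22427 - 14048} = \frac{22016 - 8723}{8379} = 13293 \cdot \frac{1}{8379} = \frac{211}{133}$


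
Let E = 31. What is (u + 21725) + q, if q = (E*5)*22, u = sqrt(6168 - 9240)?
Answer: 25135 + 32*I*sqrt(3) ≈ 25135.0 + 55.426*I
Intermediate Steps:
u = 32*I*sqrt(3) (u = sqrt(-3072) = 32*I*sqrt(3) ≈ 55.426*I)
q = 3410 (q = (31*5)*22 = 155*22 = 3410)
(u + 21725) + q = (32*I*sqrt(3) + 21725) + 3410 = (21725 + 32*I*sqrt(3)) + 3410 = 25135 + 32*I*sqrt(3)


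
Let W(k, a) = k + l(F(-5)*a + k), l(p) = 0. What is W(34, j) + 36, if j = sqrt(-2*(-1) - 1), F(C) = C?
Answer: 70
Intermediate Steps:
j = 1 (j = sqrt(2 - 1) = sqrt(1) = 1)
W(k, a) = k (W(k, a) = k + 0 = k)
W(34, j) + 36 = 34 + 36 = 70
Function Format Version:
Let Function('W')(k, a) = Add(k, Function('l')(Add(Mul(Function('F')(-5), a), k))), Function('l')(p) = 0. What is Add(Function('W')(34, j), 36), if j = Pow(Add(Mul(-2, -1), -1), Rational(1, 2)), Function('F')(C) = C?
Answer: 70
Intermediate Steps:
j = 1 (j = Pow(Add(2, -1), Rational(1, 2)) = Pow(1, Rational(1, 2)) = 1)
Function('W')(k, a) = k (Function('W')(k, a) = Add(k, 0) = k)
Add(Function('W')(34, j), 36) = Add(34, 36) = 70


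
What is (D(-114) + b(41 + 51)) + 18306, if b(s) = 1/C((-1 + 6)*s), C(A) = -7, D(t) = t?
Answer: 127343/7 ≈ 18192.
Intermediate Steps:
b(s) = -⅐ (b(s) = 1/(-7) = -⅐)
(D(-114) + b(41 + 51)) + 18306 = (-114 - ⅐) + 18306 = -799/7 + 18306 = 127343/7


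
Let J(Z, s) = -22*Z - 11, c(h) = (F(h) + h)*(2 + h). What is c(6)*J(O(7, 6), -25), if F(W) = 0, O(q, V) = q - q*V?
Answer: 36432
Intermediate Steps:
O(q, V) = q - V*q
c(h) = h*(2 + h) (c(h) = (0 + h)*(2 + h) = h*(2 + h))
J(Z, s) = -11 - 22*Z
c(6)*J(O(7, 6), -25) = (6*(2 + 6))*(-11 - 154*(1 - 1*6)) = (6*8)*(-11 - 154*(1 - 6)) = 48*(-11 - 154*(-5)) = 48*(-11 - 22*(-35)) = 48*(-11 + 770) = 48*759 = 36432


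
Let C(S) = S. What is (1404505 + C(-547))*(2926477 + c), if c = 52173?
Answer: 4181899496700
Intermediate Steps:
(1404505 + C(-547))*(2926477 + c) = (1404505 - 547)*(2926477 + 52173) = 1403958*2978650 = 4181899496700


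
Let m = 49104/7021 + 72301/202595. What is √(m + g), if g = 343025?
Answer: 4*√43378096306998967313695/1422419495 ≈ 585.69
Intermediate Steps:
m = 10455850201/1422419495 (m = 49104*(1/7021) + 72301*(1/202595) = 49104/7021 + 72301/202595 = 10455850201/1422419495 ≈ 7.3508)
√(m + g) = √(10455850201/1422419495 + 343025) = √(487935903122576/1422419495) = 4*√43378096306998967313695/1422419495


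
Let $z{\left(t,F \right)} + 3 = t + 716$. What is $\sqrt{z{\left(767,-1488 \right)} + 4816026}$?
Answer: $\sqrt{4817506} \approx 2194.9$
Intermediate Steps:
$z{\left(t,F \right)} = 713 + t$ ($z{\left(t,F \right)} = -3 + \left(t + 716\right) = -3 + \left(716 + t\right) = 713 + t$)
$\sqrt{z{\left(767,-1488 \right)} + 4816026} = \sqrt{\left(713 + 767\right) + 4816026} = \sqrt{1480 + 4816026} = \sqrt{4817506}$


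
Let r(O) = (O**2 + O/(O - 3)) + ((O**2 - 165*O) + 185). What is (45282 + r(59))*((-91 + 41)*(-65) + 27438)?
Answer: 1310225804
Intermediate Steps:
r(O) = 185 - 165*O + 2*O**2 + O/(-3 + O) (r(O) = (O**2 + O/(-3 + O)) + (185 + O**2 - 165*O) = 185 - 165*O + 2*O**2 + O/(-3 + O))
(45282 + r(59))*((-91 + 41)*(-65) + 27438) = (45282 + (-555 - 171*59**2 + 2*59**3 + 681*59)/(-3 + 59))*((-91 + 41)*(-65) + 27438) = (45282 + (-555 - 171*3481 + 2*205379 + 40179)/56)*(-50*(-65) + 27438) = (45282 + (-555 - 595251 + 410758 + 40179)/56)*(3250 + 27438) = (45282 + (1/56)*(-144869))*30688 = (45282 - 144869/56)*30688 = (2390923/56)*30688 = 1310225804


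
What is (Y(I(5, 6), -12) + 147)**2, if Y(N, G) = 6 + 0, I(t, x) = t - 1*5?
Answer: 23409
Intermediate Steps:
I(t, x) = -5 + t (I(t, x) = t - 5 = -5 + t)
Y(N, G) = 6
(Y(I(5, 6), -12) + 147)**2 = (6 + 147)**2 = 153**2 = 23409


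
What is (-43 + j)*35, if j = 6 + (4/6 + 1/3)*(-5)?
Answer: -1470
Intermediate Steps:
j = 1 (j = 6 + (4*(1/6) + 1*(1/3))*(-5) = 6 + (2/3 + 1/3)*(-5) = 6 + 1*(-5) = 6 - 5 = 1)
(-43 + j)*35 = (-43 + 1)*35 = -42*35 = -1470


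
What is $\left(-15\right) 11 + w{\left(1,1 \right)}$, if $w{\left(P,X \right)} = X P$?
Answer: $-164$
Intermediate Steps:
$w{\left(P,X \right)} = P X$
$\left(-15\right) 11 + w{\left(1,1 \right)} = \left(-15\right) 11 + 1 \cdot 1 = -165 + 1 = -164$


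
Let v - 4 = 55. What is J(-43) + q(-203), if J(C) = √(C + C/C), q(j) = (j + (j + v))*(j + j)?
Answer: 140882 + I*√42 ≈ 1.4088e+5 + 6.4807*I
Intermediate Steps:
v = 59 (v = 4 + 55 = 59)
q(j) = 2*j*(59 + 2*j) (q(j) = (j + (j + 59))*(j + j) = (j + (59 + j))*(2*j) = (59 + 2*j)*(2*j) = 2*j*(59 + 2*j))
J(C) = √(1 + C) (J(C) = √(C + 1) = √(1 + C))
J(-43) + q(-203) = √(1 - 43) + 2*(-203)*(59 + 2*(-203)) = √(-42) + 2*(-203)*(59 - 406) = I*√42 + 2*(-203)*(-347) = I*√42 + 140882 = 140882 + I*√42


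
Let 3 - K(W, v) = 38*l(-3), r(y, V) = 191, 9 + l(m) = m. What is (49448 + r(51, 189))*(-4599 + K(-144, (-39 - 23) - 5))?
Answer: -205505460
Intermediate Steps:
l(m) = -9 + m
K(W, v) = 459 (K(W, v) = 3 - 38*(-9 - 3) = 3 - 38*(-12) = 3 - 1*(-456) = 3 + 456 = 459)
(49448 + r(51, 189))*(-4599 + K(-144, (-39 - 23) - 5)) = (49448 + 191)*(-4599 + 459) = 49639*(-4140) = -205505460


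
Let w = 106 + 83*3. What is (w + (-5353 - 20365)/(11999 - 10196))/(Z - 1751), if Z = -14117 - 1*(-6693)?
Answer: -614347/16542525 ≈ -0.037137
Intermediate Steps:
Z = -7424 (Z = -14117 + 6693 = -7424)
w = 355 (w = 106 + 249 = 355)
(w + (-5353 - 20365)/(11999 - 10196))/(Z - 1751) = (355 + (-5353 - 20365)/(11999 - 10196))/(-7424 - 1751) = (355 - 25718/1803)/(-9175) = (355 - 25718*1/1803)*(-1/9175) = (355 - 25718/1803)*(-1/9175) = (614347/1803)*(-1/9175) = -614347/16542525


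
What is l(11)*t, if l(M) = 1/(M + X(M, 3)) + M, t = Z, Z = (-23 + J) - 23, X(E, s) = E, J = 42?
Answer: -486/11 ≈ -44.182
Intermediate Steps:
Z = -4 (Z = (-23 + 42) - 23 = 19 - 23 = -4)
t = -4
l(M) = M + 1/(2*M) (l(M) = 1/(M + M) + M = 1/(2*M) + M = M + 1/(2*M))
l(11)*t = (11 + (½)/11)*(-4) = (11 + (½)*(1/11))*(-4) = (11 + 1/22)*(-4) = (243/22)*(-4) = -486/11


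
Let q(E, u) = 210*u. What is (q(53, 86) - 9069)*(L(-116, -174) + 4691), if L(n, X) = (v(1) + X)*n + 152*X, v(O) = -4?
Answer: -9971019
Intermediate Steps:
L(n, X) = 152*X + n*(-4 + X) (L(n, X) = (-4 + X)*n + 152*X = n*(-4 + X) + 152*X = 152*X + n*(-4 + X))
(q(53, 86) - 9069)*(L(-116, -174) + 4691) = (210*86 - 9069)*((-4*(-116) + 152*(-174) - 174*(-116)) + 4691) = (18060 - 9069)*((464 - 26448 + 20184) + 4691) = 8991*(-5800 + 4691) = 8991*(-1109) = -9971019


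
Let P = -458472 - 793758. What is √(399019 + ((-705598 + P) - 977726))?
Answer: I*√2536535 ≈ 1592.7*I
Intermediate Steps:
P = -1252230
√(399019 + ((-705598 + P) - 977726)) = √(399019 + ((-705598 - 1252230) - 977726)) = √(399019 + (-1957828 - 977726)) = √(399019 - 2935554) = √(-2536535) = I*√2536535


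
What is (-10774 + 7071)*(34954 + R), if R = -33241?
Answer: -6343239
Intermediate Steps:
(-10774 + 7071)*(34954 + R) = (-10774 + 7071)*(34954 - 33241) = -3703*1713 = -6343239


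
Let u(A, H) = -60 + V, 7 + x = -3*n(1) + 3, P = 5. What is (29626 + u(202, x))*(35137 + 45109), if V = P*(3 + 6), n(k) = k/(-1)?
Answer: 2376164306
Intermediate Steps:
n(k) = -k (n(k) = k*(-1) = -k)
V = 45 (V = 5*(3 + 6) = 5*9 = 45)
x = -1 (x = -7 + (-(-3) + 3) = -7 + (-3*(-1) + 3) = -7 + (3 + 3) = -7 + 6 = -1)
u(A, H) = -15 (u(A, H) = -60 + 45 = -15)
(29626 + u(202, x))*(35137 + 45109) = (29626 - 15)*(35137 + 45109) = 29611*80246 = 2376164306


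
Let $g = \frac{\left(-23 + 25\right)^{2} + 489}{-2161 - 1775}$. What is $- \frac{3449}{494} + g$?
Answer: $- \frac{6909403}{972192} \approx -7.107$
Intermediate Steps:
$g = - \frac{493}{3936}$ ($g = \frac{2^{2} + 489}{-3936} = \left(4 + 489\right) \left(- \frac{1}{3936}\right) = 493 \left(- \frac{1}{3936}\right) = - \frac{493}{3936} \approx -0.12525$)
$- \frac{3449}{494} + g = - \frac{3449}{494} - \frac{493}{3936} = - \frac{6909403}{972192}$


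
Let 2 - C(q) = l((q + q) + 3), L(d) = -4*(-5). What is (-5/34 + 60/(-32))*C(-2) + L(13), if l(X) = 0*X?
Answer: 1085/68 ≈ 15.956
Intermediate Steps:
L(d) = 20
l(X) = 0
C(q) = 2 (C(q) = 2 - 1*0 = 2 + 0 = 2)
(-5/34 + 60/(-32))*C(-2) + L(13) = (-5/34 + 60/(-32))*2 + 20 = (-5*1/34 + 60*(-1/32))*2 + 20 = (-5/34 - 15/8)*2 + 20 = -275/136*2 + 20 = -275/68 + 20 = 1085/68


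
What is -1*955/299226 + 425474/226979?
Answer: 127096118179/67918018254 ≈ 1.8713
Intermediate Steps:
-1*955/299226 + 425474/226979 = -955*1/299226 + 425474*(1/226979) = -955/299226 + 425474/226979 = 127096118179/67918018254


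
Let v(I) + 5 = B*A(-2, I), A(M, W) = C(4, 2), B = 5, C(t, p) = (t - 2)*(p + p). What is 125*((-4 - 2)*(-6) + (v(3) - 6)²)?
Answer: 109625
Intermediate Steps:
C(t, p) = 2*p*(-2 + t) (C(t, p) = (-2 + t)*(2*p) = 2*p*(-2 + t))
A(M, W) = 8 (A(M, W) = 2*2*(-2 + 4) = 2*2*2 = 8)
v(I) = 35 (v(I) = -5 + 5*8 = -5 + 40 = 35)
125*((-4 - 2)*(-6) + (v(3) - 6)²) = 125*((-4 - 2)*(-6) + (35 - 6)²) = 125*(-6*(-6) + 29²) = 125*(36 + 841) = 125*877 = 109625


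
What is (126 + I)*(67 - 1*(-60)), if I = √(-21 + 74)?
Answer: 16002 + 127*√53 ≈ 16927.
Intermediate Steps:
I = √53 ≈ 7.2801
(126 + I)*(67 - 1*(-60)) = (126 + √53)*(67 - 1*(-60)) = (126 + √53)*(67 + 60) = (126 + √53)*127 = 16002 + 127*√53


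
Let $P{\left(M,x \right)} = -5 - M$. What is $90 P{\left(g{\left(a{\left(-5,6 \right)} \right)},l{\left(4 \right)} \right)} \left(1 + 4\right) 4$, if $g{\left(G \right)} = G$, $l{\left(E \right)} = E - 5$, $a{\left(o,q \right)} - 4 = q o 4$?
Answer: $199800$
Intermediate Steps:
$a{\left(o,q \right)} = 4 + 4 o q$ ($a{\left(o,q \right)} = 4 + q o 4 = 4 + o q 4 = 4 + 4 o q$)
$l{\left(E \right)} = -5 + E$
$90 P{\left(g{\left(a{\left(-5,6 \right)} \right)},l{\left(4 \right)} \right)} \left(1 + 4\right) 4 = 90 \left(-5 - \left(4 + 4 \left(-5\right) 6\right)\right) \left(1 + 4\right) 4 = 90 \left(-5 - \left(4 - 120\right)\right) 5 \cdot 4 = 90 \left(-5 - -116\right) 20 = 90 \left(-5 + 116\right) 20 = 90 \cdot 111 \cdot 20 = 90 \cdot 2220 = 199800$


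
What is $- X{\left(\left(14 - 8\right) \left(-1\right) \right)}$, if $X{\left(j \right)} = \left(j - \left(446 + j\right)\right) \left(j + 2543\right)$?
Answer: $1131502$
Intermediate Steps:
$X{\left(j \right)} = -1134178 - 446 j$ ($X{\left(j \right)} = - 446 \left(2543 + j\right) = -1134178 - 446 j$)
$- X{\left(\left(14 - 8\right) \left(-1\right) \right)} = - (-1134178 - 446 \left(14 - 8\right) \left(-1\right)) = - (-1134178 - 446 \cdot 6 \left(-1\right)) = - (-1134178 - -2676) = - (-1134178 + 2676) = \left(-1\right) \left(-1131502\right) = 1131502$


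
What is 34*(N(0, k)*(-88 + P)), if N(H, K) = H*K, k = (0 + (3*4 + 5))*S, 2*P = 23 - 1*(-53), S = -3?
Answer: 0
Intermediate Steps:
P = 38 (P = (23 - 1*(-53))/2 = (23 + 53)/2 = (½)*76 = 38)
k = -51 (k = (0 + (3*4 + 5))*(-3) = (0 + (12 + 5))*(-3) = (0 + 17)*(-3) = 17*(-3) = -51)
34*(N(0, k)*(-88 + P)) = 34*((0*(-51))*(-88 + 38)) = 34*(0*(-50)) = 34*0 = 0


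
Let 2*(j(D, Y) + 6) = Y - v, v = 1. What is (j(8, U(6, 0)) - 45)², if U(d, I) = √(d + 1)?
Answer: (103 - √7)²/4 ≈ 2517.7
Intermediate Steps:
U(d, I) = √(1 + d)
j(D, Y) = -13/2 + Y/2 (j(D, Y) = -6 + (Y - 1*1)/2 = -6 + (Y - 1)/2 = -6 + (-1 + Y)/2 = -6 + (-½ + Y/2) = -13/2 + Y/2)
(j(8, U(6, 0)) - 45)² = ((-13/2 + √(1 + 6)/2) - 45)² = ((-13/2 + √7/2) - 45)² = (-103/2 + √7/2)²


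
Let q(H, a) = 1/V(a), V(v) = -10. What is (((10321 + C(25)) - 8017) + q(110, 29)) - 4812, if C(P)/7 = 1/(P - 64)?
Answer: -978229/390 ≈ -2508.3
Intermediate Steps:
C(P) = 7/(-64 + P) (C(P) = 7/(P - 64) = 7/(-64 + P))
q(H, a) = -⅒ (q(H, a) = 1/(-10) = -⅒)
(((10321 + C(25)) - 8017) + q(110, 29)) - 4812 = (((10321 + 7/(-64 + 25)) - 8017) - ⅒) - 4812 = (((10321 + 7/(-39)) - 8017) - ⅒) - 4812 = (((10321 + 7*(-1/39)) - 8017) - ⅒) - 4812 = (((10321 - 7/39) - 8017) - ⅒) - 4812 = ((402512/39 - 8017) - ⅒) - 4812 = (89849/39 - ⅒) - 4812 = 898451/390 - 4812 = -978229/390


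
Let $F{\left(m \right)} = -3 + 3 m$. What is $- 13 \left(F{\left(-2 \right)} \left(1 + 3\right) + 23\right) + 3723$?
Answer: $3892$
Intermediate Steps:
$- 13 \left(F{\left(-2 \right)} \left(1 + 3\right) + 23\right) + 3723 = - 13 \left(\left(-3 + 3 \left(-2\right)\right) \left(1 + 3\right) + 23\right) + 3723 = - 13 \left(\left(-3 - 6\right) 4 + 23\right) + 3723 = - 13 \left(\left(-9\right) 4 + 23\right) + 3723 = - 13 \left(-36 + 23\right) + 3723 = \left(-13\right) \left(-13\right) + 3723 = 169 + 3723 = 3892$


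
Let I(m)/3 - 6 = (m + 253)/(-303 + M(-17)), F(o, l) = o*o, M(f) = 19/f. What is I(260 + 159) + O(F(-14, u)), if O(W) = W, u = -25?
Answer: 536054/2585 ≈ 207.37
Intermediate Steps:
F(o, l) = o²
I(m) = 7287/470 - 51*m/5170 (I(m) = 18 + 3*((m + 253)/(-303 + 19/(-17))) = 18 + 3*((253 + m)/(-303 + 19*(-1/17))) = 18 + 3*((253 + m)/(-303 - 19/17)) = 18 + 3*((253 + m)/(-5170/17)) = 18 + 3*((253 + m)*(-17/5170)) = 18 + 3*(-391/470 - 17*m/5170) = 18 + (-1173/470 - 51*m/5170) = 7287/470 - 51*m/5170)
I(260 + 159) + O(F(-14, u)) = (7287/470 - 51*(260 + 159)/5170) + (-14)² = (7287/470 - 51/5170*419) + 196 = (7287/470 - 21369/5170) + 196 = 29394/2585 + 196 = 536054/2585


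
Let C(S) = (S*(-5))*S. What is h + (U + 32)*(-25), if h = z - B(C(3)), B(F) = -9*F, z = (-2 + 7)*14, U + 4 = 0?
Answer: -1035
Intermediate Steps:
U = -4 (U = -4 + 0 = -4)
C(S) = -5*S² (C(S) = (-5*S)*S = -5*S²)
z = 70 (z = 5*14 = 70)
h = -335 (h = 70 - (-9)*(-5*3²) = 70 - (-9)*(-5*9) = 70 - (-9)*(-45) = 70 - 1*405 = 70 - 405 = -335)
h + (U + 32)*(-25) = -335 + (-4 + 32)*(-25) = -335 + 28*(-25) = -335 - 700 = -1035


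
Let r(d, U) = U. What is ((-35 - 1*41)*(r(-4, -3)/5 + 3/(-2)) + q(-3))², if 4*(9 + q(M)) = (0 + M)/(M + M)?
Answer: 36348841/1600 ≈ 22718.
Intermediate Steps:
q(M) = -71/8 (q(M) = -9 + ((0 + M)/(M + M))/4 = -9 + (M/((2*M)))/4 = -9 + (M*(1/(2*M)))/4 = -9 + (¼)*(½) = -9 + ⅛ = -71/8)
((-35 - 1*41)*(r(-4, -3)/5 + 3/(-2)) + q(-3))² = ((-35 - 1*41)*(-3/5 + 3/(-2)) - 71/8)² = ((-35 - 41)*(-3*⅕ + 3*(-½)) - 71/8)² = (-76*(-⅗ - 3/2) - 71/8)² = (-76*(-21/10) - 71/8)² = (798/5 - 71/8)² = (6029/40)² = 36348841/1600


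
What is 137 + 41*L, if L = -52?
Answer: -1995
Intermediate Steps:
137 + 41*L = 137 + 41*(-52) = 137 - 2132 = -1995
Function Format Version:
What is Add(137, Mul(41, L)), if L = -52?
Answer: -1995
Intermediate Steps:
Add(137, Mul(41, L)) = Add(137, Mul(41, -52)) = Add(137, -2132) = -1995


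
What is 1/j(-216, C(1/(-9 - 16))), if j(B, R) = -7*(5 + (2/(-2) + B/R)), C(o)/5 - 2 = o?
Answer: 7/884 ≈ 0.0079186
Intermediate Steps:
C(o) = 10 + 5*o
j(B, R) = -28 - 7*B/R (j(B, R) = -7*(5 + (2*(-½) + B/R)) = -7*(5 + (-1 + B/R)) = -7*(4 + B/R) = -28 - 7*B/R)
1/j(-216, C(1/(-9 - 16))) = 1/(-28 - 7*(-216)/(10 + 5/(-9 - 16))) = 1/(-28 - 7*(-216)/(10 + 5/(-25))) = 1/(-28 - 7*(-216)/(10 + 5*(-1/25))) = 1/(-28 - 7*(-216)/(10 - ⅕)) = 1/(-28 - 7*(-216)/49/5) = 1/(-28 - 7*(-216)*5/49) = 1/(-28 + 1080/7) = 1/(884/7) = 7/884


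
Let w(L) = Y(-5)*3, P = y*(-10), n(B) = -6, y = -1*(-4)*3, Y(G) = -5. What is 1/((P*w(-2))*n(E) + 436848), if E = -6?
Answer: 1/426048 ≈ 2.3472e-6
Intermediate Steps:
y = 12 (y = 4*3 = 12)
P = -120 (P = 12*(-10) = -120)
w(L) = -15 (w(L) = -5*3 = -15)
1/((P*w(-2))*n(E) + 436848) = 1/(-120*(-15)*(-6) + 436848) = 1/(1800*(-6) + 436848) = 1/(-10800 + 436848) = 1/426048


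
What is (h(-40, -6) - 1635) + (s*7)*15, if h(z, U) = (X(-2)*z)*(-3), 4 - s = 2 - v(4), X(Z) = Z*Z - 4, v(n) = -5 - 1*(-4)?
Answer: -1530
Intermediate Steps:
v(n) = -1 (v(n) = -5 + 4 = -1)
X(Z) = -4 + Z² (X(Z) = Z² - 4 = -4 + Z²)
s = 1 (s = 4 - (2 - 1*(-1)) = 4 - (2 + 1) = 4 - 1*3 = 4 - 3 = 1)
h(z, U) = 0 (h(z, U) = ((-4 + (-2)²)*z)*(-3) = ((-4 + 4)*z)*(-3) = (0*z)*(-3) = 0*(-3) = 0)
(h(-40, -6) - 1635) + (s*7)*15 = (0 - 1635) + (1*7)*15 = -1635 + 7*15 = -1635 + 105 = -1530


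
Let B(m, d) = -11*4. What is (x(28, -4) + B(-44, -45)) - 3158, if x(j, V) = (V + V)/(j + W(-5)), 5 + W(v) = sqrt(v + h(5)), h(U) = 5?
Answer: -73654/23 ≈ -3202.3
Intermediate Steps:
W(v) = -5 + sqrt(5 + v) (W(v) = -5 + sqrt(v + 5) = -5 + sqrt(5 + v))
B(m, d) = -44
x(j, V) = 2*V/(-5 + j) (x(j, V) = (V + V)/(j + (-5 + sqrt(5 - 5))) = (2*V)/(j + (-5 + sqrt(0))) = (2*V)/(j + (-5 + 0)) = (2*V)/(j - 5) = (2*V)/(-5 + j) = 2*V/(-5 + j))
(x(28, -4) + B(-44, -45)) - 3158 = (2*(-4)/(-5 + 28) - 44) - 3158 = (2*(-4)/23 - 44) - 3158 = (2*(-4)*(1/23) - 44) - 3158 = (-8/23 - 44) - 3158 = -1020/23 - 3158 = -73654/23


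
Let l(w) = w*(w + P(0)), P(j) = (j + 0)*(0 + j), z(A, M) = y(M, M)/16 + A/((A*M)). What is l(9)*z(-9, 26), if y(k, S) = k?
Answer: 14013/104 ≈ 134.74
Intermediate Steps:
z(A, M) = 1/M + M/16 (z(A, M) = M/16 + A/((A*M)) = M*(1/16) + A*(1/(A*M)) = M/16 + 1/M = 1/M + M/16)
P(j) = j**2 (P(j) = j*j = j**2)
l(w) = w**2 (l(w) = w*(w + 0**2) = w*(w + 0) = w*w = w**2)
l(9)*z(-9, 26) = 9**2*(1/26 + (1/16)*26) = 81*(1/26 + 13/8) = 81*(173/104) = 14013/104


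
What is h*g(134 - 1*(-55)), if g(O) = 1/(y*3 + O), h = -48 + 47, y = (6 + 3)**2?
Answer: -1/432 ≈ -0.0023148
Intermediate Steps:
y = 81 (y = 9**2 = 81)
h = -1
g(O) = 1/(243 + O) (g(O) = 1/(81*3 + O) = 1/(243 + O))
h*g(134 - 1*(-55)) = -1/(243 + (134 - 1*(-55))) = -1/(243 + (134 + 55)) = -1/(243 + 189) = -1/432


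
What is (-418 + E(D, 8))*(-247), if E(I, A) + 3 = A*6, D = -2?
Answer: 92131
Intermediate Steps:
E(I, A) = -3 + 6*A (E(I, A) = -3 + A*6 = -3 + 6*A)
(-418 + E(D, 8))*(-247) = (-418 + (-3 + 6*8))*(-247) = (-418 + (-3 + 48))*(-247) = (-418 + 45)*(-247) = -373*(-247) = 92131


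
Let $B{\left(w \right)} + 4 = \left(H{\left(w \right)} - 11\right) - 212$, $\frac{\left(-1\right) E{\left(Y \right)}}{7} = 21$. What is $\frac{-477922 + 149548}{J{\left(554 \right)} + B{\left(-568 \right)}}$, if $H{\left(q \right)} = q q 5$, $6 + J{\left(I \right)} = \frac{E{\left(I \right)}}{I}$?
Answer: $- \frac{20213244}{99282139} \approx -0.20359$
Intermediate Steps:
$E{\left(Y \right)} = -147$ ($E{\left(Y \right)} = \left(-7\right) 21 = -147$)
$J{\left(I \right)} = -6 - \frac{147}{I}$
$H{\left(q \right)} = 5 q^{2}$ ($H{\left(q \right)} = q 5 q = 5 q^{2}$)
$B{\left(w \right)} = -227 + 5 w^{2}$ ($B{\left(w \right)} = -4 + \left(\left(5 w^{2} - 11\right) - 212\right) = -4 + \left(\left(-11 + 5 w^{2}\right) - 212\right) = -4 + \left(-223 + 5 w^{2}\right) = -227 + 5 w^{2}$)
$\frac{-477922 + 149548}{J{\left(554 \right)} + B{\left(-568 \right)}} = \frac{-477922 + 149548}{\left(-6 - \frac{147}{554}\right) - \left(227 - 5 \left(-568\right)^{2}\right)} = - \frac{328374}{\left(-6 - \frac{147}{554}\right) + \left(-227 + 5 \cdot 322624\right)} = - \frac{328374}{\left(-6 - \frac{147}{554}\right) + \left(-227 + 1613120\right)} = - \frac{328374}{- \frac{3471}{554} + 1612893} = - \frac{328374}{\frac{893539251}{554}} = \left(-328374\right) \frac{554}{893539251} = - \frac{20213244}{99282139}$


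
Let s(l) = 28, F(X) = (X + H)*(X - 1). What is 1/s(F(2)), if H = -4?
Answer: 1/28 ≈ 0.035714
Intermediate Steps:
F(X) = (-1 + X)*(-4 + X) (F(X) = (X - 4)*(X - 1) = (-4 + X)*(-1 + X) = (-1 + X)*(-4 + X))
1/s(F(2)) = 1/28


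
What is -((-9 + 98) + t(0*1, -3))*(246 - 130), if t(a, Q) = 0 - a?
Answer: -10324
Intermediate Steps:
t(a, Q) = -a
-((-9 + 98) + t(0*1, -3))*(246 - 130) = -((-9 + 98) - 0)*(246 - 130) = -(89 - 1*0)*116 = -(89 + 0)*116 = -89*116 = -1*10324 = -10324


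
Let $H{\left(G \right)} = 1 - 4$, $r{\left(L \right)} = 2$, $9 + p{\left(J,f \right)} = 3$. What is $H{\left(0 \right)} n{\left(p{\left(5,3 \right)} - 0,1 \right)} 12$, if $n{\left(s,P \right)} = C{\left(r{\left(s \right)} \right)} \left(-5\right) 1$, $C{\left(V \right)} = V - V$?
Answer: $0$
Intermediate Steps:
$p{\left(J,f \right)} = -6$ ($p{\left(J,f \right)} = -9 + 3 = -6$)
$C{\left(V \right)} = 0$
$H{\left(G \right)} = -3$ ($H{\left(G \right)} = 1 - 4 = -3$)
$n{\left(s,P \right)} = 0$ ($n{\left(s,P \right)} = 0 \left(-5\right) 1 = 0 \cdot 1 = 0$)
$H{\left(0 \right)} n{\left(p{\left(5,3 \right)} - 0,1 \right)} 12 = \left(-3\right) 0 \cdot 12 = 0 \cdot 12 = 0$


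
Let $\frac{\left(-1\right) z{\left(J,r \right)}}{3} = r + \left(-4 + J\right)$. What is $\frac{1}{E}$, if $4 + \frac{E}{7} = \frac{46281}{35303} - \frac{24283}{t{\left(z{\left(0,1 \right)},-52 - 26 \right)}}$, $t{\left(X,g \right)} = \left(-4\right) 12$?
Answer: $\frac{1694544}{5968942427} \approx 0.00028389$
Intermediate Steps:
$z{\left(J,r \right)} = 12 - 3 J - 3 r$ ($z{\left(J,r \right)} = - 3 \left(r + \left(-4 + J\right)\right) = - 3 \left(-4 + J + r\right) = 12 - 3 J - 3 r$)
$t{\left(X,g \right)} = -48$
$E = \frac{5968942427}{1694544}$ ($E = -28 + 7 \left(\frac{46281}{35303} - \frac{24283}{-48}\right) = -28 + 7 \left(46281 \cdot \frac{1}{35303} - - \frac{24283}{48}\right) = -28 + 7 \left(\frac{46281}{35303} + \frac{24283}{48}\right) = -28 + 7 \cdot \frac{859484237}{1694544} = -28 + \frac{6016389659}{1694544} = \frac{5968942427}{1694544} \approx 3522.4$)
$\frac{1}{E} = \frac{1}{\frac{5968942427}{1694544}} = \frac{1694544}{5968942427}$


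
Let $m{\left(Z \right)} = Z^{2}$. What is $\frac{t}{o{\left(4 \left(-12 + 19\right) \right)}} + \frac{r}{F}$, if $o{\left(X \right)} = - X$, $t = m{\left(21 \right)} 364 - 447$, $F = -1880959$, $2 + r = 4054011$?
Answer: $- \frac{301211786095}{52666852} \approx -5719.2$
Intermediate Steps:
$r = 4054009$ ($r = -2 + 4054011 = 4054009$)
$t = 160077$ ($t = 21^{2} \cdot 364 - 447 = 441 \cdot 364 - 447 = 160524 - 447 = 160077$)
$\frac{t}{o{\left(4 \left(-12 + 19\right) \right)}} + \frac{r}{F} = \frac{160077}{\left(-1\right) 4 \left(-12 + 19\right)} + \frac{4054009}{-1880959} = \frac{160077}{\left(-1\right) 4 \cdot 7} + 4054009 \left(- \frac{1}{1880959}\right) = \frac{160077}{\left(-1\right) 28} - \frac{4054009}{1880959} = \frac{160077}{-28} - \frac{4054009}{1880959} = 160077 \left(- \frac{1}{28}\right) - \frac{4054009}{1880959} = - \frac{160077}{28} - \frac{4054009}{1880959} = - \frac{301211786095}{52666852}$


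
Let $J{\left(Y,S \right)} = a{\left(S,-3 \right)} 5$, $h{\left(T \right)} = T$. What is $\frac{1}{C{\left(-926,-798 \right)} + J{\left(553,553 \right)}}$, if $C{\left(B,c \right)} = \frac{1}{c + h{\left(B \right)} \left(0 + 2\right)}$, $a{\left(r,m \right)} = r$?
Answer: $\frac{2650}{7327249} \approx 0.00036166$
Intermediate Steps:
$C{\left(B,c \right)} = \frac{1}{c + 2 B}$ ($C{\left(B,c \right)} = \frac{1}{c + B \left(0 + 2\right)} = \frac{1}{c + B 2} = \frac{1}{c + 2 B}$)
$J{\left(Y,S \right)} = 5 S$ ($J{\left(Y,S \right)} = S 5 = 5 S$)
$\frac{1}{C{\left(-926,-798 \right)} + J{\left(553,553 \right)}} = \frac{1}{\frac{1}{-798 + 2 \left(-926\right)} + 5 \cdot 553} = \frac{1}{\frac{1}{-798 - 1852} + 2765} = \frac{1}{\frac{1}{-2650} + 2765} = \frac{1}{- \frac{1}{2650} + 2765} = \frac{1}{\frac{7327249}{2650}} = \frac{2650}{7327249}$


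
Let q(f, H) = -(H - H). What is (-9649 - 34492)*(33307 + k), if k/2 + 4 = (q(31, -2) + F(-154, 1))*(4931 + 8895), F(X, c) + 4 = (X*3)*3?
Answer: 1695145984321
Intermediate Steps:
q(f, H) = 0 (q(f, H) = -1*0 = 0)
F(X, c) = -4 + 9*X (F(X, c) = -4 + (X*3)*3 = -4 + (3*X)*3 = -4 + 9*X)
k = -38436288 (k = -8 + 2*((0 + (-4 + 9*(-154)))*(4931 + 8895)) = -8 + 2*((0 + (-4 - 1386))*13826) = -8 + 2*((0 - 1390)*13826) = -8 + 2*(-1390*13826) = -8 + 2*(-19218140) = -8 - 38436280 = -38436288)
(-9649 - 34492)*(33307 + k) = (-9649 - 34492)*(33307 - 38436288) = -44141*(-38402981) = 1695145984321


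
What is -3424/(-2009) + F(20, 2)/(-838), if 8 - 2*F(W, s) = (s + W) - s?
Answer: 1440683/841771 ≈ 1.7115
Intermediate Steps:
F(W, s) = 4 - W/2 (F(W, s) = 4 - ((s + W) - s)/2 = 4 - ((W + s) - s)/2 = 4 - W/2)
-3424/(-2009) + F(20, 2)/(-838) = -3424/(-2009) + (4 - ½*20)/(-838) = -3424*(-1/2009) + (4 - 10)*(-1/838) = 3424/2009 - 6*(-1/838) = 3424/2009 + 3/419 = 1440683/841771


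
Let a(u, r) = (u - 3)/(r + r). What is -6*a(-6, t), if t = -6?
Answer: -9/2 ≈ -4.5000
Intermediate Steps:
a(u, r) = (-3 + u)/(2*r) (a(u, r) = (-3 + u)/((2*r)) = (-3 + u)*(1/(2*r)) = (-3 + u)/(2*r))
-6*a(-6, t) = -3*(-3 - 6)/(-6) = -3*(-1)*(-9)/6 = -6*3/4 = -9/2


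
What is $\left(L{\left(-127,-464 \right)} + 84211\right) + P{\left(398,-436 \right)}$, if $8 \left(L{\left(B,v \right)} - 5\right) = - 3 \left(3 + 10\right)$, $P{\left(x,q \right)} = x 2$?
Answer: $\frac{680057}{8} \approx 85007.0$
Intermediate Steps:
$P{\left(x,q \right)} = 2 x$
$L{\left(B,v \right)} = \frac{1}{8}$ ($L{\left(B,v \right)} = 5 + \frac{\left(-3\right) \left(3 + 10\right)}{8} = 5 + \frac{\left(-3\right) 13}{8} = 5 + \frac{1}{8} \left(-39\right) = 5 - \frac{39}{8} = \frac{1}{8}$)
$\left(L{\left(-127,-464 \right)} + 84211\right) + P{\left(398,-436 \right)} = \left(\frac{1}{8} + 84211\right) + 2 \cdot 398 = \frac{673689}{8} + 796 = \frac{680057}{8}$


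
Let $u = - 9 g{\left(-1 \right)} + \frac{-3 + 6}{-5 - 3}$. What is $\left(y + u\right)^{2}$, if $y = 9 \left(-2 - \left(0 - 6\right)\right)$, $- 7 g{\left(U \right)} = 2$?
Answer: $\frac{4575321}{3136} \approx 1459.0$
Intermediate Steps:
$g{\left(U \right)} = - \frac{2}{7}$ ($g{\left(U \right)} = \left(- \frac{1}{7}\right) 2 = - \frac{2}{7}$)
$y = 36$ ($y = 9 \left(-2 - \left(0 - 6\right)\right) = 9 \left(-2 - -6\right) = 9 \left(-2 + 6\right) = 9 \cdot 4 = 36$)
$u = \frac{123}{56}$ ($u = \left(-9\right) \left(- \frac{2}{7}\right) + \frac{-3 + 6}{-5 - 3} = \frac{18}{7} + \frac{3}{-8} = \frac{18}{7} + 3 \left(- \frac{1}{8}\right) = \frac{18}{7} - \frac{3}{8} = \frac{123}{56} \approx 2.1964$)
$\left(y + u\right)^{2} = \left(36 + \frac{123}{56}\right)^{2} = \left(\frac{2139}{56}\right)^{2} = \frac{4575321}{3136}$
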